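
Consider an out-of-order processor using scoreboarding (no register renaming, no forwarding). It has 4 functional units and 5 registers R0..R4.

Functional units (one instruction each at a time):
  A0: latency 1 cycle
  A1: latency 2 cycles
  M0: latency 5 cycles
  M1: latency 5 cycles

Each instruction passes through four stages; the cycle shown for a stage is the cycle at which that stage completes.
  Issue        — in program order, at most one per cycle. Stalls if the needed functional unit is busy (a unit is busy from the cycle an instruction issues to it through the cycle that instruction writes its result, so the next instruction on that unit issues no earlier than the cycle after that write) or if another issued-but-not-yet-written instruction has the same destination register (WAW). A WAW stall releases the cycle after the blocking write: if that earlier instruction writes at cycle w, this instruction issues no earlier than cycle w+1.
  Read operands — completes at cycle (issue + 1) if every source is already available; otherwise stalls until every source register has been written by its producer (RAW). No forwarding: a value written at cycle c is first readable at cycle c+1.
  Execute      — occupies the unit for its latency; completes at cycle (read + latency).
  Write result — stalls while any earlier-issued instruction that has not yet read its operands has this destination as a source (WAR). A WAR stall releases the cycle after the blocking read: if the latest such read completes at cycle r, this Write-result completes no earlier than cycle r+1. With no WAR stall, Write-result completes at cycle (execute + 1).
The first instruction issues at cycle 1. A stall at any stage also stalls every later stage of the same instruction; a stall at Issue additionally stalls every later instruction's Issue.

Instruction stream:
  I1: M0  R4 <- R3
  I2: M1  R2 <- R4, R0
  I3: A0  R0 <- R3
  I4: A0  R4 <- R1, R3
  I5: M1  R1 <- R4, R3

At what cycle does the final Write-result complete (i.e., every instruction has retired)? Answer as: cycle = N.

cycle = 23

t=1  I1 dispatched to M0
t=2  I1 operands ready, I2 dispatched to M1
t=3  I3 dispatched to A0
t=4  I3 operands ready
t=5  I3 complete
t=7  I1 complete
t=8  R4←I1
t=9  I2 operands ready
t=10  R0←I3
t=11  I4 dispatched to A0
t=12  I4 operands ready
t=13  I4 complete
t=14  I2 complete, R4←I4
t=15  R2←I2
t=16  I5 dispatched to M1
t=17  I5 operands ready
t=22  I5 complete
t=23  R1←I5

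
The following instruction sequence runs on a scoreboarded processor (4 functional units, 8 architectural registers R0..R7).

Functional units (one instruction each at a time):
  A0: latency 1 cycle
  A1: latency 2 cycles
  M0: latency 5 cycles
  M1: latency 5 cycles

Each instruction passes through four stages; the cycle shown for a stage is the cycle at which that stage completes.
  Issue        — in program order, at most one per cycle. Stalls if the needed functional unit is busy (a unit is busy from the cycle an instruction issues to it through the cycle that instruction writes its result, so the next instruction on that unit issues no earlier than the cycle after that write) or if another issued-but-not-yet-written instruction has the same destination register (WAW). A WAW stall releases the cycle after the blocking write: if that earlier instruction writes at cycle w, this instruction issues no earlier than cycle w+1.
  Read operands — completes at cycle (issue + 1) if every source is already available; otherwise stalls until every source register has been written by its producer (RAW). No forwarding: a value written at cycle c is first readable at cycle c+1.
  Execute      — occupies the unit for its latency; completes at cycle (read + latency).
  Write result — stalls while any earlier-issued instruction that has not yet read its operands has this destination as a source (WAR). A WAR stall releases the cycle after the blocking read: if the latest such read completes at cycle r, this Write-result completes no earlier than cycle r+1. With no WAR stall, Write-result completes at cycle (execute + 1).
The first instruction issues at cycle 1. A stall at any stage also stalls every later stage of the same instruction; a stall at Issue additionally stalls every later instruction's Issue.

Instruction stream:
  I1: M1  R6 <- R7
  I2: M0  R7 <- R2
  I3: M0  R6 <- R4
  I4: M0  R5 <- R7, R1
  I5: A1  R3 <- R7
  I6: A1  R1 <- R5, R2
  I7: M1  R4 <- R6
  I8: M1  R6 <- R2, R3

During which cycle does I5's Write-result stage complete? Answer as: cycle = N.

  I1 | 1 | 2 | 7 | 8
  I2 | 2 | 3 | 8 | 9
  I3 | 10 | 11 | 16 | 17   struct: M0 busy until I2 writes@9
  I4 | 18 | 19 | 24 | 25   struct: M0 busy until I3 writes@17
  I5 | 19 | 20 | 22 | 23
  I6 | 24 | 26 | 28 | 29   struct: A1 busy until I5 writes@23 · RAW R5: wait I4 write@25
  I7 | 25 | 26 | 31 | 32
  I8 | 33 | 34 | 39 | 40   struct: M1 busy until I7 writes@32

cycle = 23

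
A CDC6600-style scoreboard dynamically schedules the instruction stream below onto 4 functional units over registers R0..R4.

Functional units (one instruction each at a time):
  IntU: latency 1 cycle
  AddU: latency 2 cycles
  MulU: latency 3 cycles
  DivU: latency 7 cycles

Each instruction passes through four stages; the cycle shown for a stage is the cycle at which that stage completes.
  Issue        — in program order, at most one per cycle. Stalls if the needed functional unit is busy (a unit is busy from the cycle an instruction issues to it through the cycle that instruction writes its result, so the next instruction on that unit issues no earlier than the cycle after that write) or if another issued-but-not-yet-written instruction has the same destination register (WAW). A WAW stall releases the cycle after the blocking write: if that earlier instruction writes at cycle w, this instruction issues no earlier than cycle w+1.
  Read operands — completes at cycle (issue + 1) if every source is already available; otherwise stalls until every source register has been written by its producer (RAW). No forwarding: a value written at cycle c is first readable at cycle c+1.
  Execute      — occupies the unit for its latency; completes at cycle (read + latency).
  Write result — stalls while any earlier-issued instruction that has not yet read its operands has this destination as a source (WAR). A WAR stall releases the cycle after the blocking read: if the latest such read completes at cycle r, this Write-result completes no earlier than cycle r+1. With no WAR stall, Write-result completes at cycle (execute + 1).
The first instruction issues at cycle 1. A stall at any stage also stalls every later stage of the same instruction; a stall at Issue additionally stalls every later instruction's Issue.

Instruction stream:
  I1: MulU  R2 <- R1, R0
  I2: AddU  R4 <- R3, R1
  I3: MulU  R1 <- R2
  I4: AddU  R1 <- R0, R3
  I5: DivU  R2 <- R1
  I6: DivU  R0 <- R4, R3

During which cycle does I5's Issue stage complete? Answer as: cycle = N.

cycle = 14

I1  is:1  ro:2  ex:5  wr:6
I2  is:2  ro:3  ex:5  wr:6
I3  is:7  ro:8  ex:11  wr:12  — struct: MulU busy until I1 writes@6
I4  is:13  ro:14  ex:16  wr:17  — WAW R1: wait I3 write@12
I5  is:14  ro:18  ex:25  wr:26  — RAW R1: wait I4 write@17
I6  is:27  ro:28  ex:35  wr:36  — struct: DivU busy until I5 writes@26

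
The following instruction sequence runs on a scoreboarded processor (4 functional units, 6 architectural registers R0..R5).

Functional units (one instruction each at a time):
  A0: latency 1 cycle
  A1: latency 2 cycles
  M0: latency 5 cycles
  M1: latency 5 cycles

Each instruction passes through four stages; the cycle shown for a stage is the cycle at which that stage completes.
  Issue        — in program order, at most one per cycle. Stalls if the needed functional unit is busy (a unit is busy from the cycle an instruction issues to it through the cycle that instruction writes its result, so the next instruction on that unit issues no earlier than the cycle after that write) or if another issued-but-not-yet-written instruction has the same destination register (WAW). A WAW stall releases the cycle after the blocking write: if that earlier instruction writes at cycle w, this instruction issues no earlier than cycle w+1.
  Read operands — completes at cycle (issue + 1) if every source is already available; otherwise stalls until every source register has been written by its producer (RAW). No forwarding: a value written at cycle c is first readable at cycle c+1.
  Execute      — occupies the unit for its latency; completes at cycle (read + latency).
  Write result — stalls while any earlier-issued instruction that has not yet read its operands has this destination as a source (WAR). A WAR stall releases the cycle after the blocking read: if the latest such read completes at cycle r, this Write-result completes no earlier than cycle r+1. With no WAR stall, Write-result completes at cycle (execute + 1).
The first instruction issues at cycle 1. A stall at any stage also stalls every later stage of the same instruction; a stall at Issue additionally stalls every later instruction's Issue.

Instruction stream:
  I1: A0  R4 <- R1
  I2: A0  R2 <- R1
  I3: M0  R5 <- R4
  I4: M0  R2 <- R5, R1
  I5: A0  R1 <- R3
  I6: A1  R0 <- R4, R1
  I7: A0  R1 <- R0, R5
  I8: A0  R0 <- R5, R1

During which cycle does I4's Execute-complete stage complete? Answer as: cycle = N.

cycle = 20

1) issue 1, read 2, done 3, write 4
2) issue 5, read 6, done 7, write 8  <struct: A0 busy until I1 writes@4>
3) issue 6, read 7, done 12, write 13
4) issue 14, read 15, done 20, write 21  <struct: M0 busy until I3 writes@13>
5) issue 15, read 16, done 17, write 18
6) issue 16, read 19, done 21, write 22  <RAW R1: wait I5 write@18>
7) issue 19, read 23, done 24, write 25  <struct: A0 busy until I5 writes@18 / RAW R0: wait I6 write@22>
8) issue 26, read 27, done 28, write 29  <struct: A0 busy until I7 writes@25>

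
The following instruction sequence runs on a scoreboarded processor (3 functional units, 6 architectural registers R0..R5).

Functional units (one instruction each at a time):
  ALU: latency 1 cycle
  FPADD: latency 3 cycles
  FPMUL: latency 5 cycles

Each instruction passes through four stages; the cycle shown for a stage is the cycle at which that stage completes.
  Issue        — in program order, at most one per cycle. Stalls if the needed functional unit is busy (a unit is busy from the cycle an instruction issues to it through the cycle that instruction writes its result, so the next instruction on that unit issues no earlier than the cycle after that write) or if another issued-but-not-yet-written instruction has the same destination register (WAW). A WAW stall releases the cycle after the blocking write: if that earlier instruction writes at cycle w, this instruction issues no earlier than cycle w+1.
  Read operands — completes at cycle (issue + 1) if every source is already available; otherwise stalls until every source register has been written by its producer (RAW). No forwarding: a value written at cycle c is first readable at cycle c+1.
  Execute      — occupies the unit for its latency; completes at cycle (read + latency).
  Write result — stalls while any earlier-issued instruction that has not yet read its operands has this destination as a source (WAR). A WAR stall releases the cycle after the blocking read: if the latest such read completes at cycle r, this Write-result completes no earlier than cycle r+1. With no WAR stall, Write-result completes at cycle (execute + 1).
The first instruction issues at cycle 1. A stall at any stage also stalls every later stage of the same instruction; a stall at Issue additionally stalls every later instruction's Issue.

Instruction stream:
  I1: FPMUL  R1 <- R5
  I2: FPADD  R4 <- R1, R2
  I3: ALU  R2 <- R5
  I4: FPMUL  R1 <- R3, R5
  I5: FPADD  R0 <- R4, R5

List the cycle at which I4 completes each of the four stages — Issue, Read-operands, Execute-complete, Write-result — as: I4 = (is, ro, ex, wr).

  I1 | 1 | 2 | 7 | 8
  I2 | 2 | 9 | 12 | 13   RAW R1: wait I1 write@8
  I3 | 3 | 4 | 5 | 10   WAR R2: wait I2 read@9
  I4 | 9 | 10 | 15 | 16   struct: FPMUL busy until I1 writes@8
  I5 | 14 | 15 | 18 | 19   struct: FPADD busy until I2 writes@13

I4 = (9, 10, 15, 16)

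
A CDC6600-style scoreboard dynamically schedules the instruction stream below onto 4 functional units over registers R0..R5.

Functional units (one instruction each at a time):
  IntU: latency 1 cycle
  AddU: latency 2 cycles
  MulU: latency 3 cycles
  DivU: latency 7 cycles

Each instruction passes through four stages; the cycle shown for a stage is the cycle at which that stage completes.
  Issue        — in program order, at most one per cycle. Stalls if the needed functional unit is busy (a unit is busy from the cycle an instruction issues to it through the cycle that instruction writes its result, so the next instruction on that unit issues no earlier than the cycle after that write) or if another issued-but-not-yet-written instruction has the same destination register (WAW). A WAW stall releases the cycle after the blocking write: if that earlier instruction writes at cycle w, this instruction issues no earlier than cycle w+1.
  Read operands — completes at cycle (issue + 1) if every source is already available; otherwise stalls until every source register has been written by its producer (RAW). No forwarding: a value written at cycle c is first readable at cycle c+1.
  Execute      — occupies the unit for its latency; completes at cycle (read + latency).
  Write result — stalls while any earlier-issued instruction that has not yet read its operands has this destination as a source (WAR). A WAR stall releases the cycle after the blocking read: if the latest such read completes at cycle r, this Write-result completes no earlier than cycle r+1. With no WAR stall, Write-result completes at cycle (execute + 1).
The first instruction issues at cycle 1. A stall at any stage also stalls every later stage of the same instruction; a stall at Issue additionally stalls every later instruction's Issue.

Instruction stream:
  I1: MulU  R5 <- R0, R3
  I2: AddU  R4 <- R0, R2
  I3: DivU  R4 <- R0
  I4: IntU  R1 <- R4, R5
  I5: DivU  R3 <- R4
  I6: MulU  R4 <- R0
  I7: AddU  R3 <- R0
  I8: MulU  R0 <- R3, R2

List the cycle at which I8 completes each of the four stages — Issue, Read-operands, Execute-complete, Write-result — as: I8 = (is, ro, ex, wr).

I8 = (28, 32, 35, 36)

1) issue 1, read 2, done 5, write 6
2) issue 2, read 3, done 5, write 6
3) issue 7, read 8, done 15, write 16  <WAW R4: wait I2 write@6>
4) issue 8, read 17, done 18, write 19  <RAW R4: wait I3 write@16>
5) issue 17, read 18, done 25, write 26  <struct: DivU busy until I3 writes@16>
6) issue 18, read 19, done 22, write 23
7) issue 27, read 28, done 30, write 31  <WAW R3: wait I5 write@26>
8) issue 28, read 32, done 35, write 36  <RAW R3: wait I7 write@31>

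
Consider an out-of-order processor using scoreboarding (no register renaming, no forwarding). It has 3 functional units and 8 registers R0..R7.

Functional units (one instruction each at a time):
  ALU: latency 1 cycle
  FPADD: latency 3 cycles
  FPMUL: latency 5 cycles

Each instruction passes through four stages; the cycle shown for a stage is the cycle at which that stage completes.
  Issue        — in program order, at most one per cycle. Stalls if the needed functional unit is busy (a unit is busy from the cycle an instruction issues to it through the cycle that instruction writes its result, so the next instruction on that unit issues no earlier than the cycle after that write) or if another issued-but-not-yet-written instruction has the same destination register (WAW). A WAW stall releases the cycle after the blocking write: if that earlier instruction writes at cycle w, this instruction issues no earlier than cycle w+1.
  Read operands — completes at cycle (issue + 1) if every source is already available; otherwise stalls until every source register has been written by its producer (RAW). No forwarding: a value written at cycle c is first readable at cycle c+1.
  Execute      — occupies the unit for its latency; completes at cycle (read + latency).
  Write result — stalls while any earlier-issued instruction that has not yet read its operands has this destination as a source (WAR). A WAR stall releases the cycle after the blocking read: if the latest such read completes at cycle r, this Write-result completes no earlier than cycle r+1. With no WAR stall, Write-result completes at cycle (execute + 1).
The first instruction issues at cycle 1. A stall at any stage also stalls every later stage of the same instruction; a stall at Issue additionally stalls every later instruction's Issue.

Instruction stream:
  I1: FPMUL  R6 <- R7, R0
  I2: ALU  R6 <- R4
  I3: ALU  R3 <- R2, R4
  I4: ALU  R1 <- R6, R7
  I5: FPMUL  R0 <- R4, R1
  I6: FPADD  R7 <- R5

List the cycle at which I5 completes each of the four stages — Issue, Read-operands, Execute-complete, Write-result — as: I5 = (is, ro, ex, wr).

I5 = (18, 21, 26, 27)

t=1  I1 issues→FPMUL
t=2  I1 reads
t=7  I1 exec-done
t=8  I1 writes R6
t=9  I2 issues→ALU
t=10  I2 reads
t=11  I2 exec-done
t=12  I2 writes R6
t=13  I3 issues→ALU
t=14  I3 reads
t=15  I3 exec-done
t=16  I3 writes R3
t=17  I4 issues→ALU
t=18  I4 reads | I5 issues→FPMUL
t=19  I4 exec-done | I6 issues→FPADD
t=20  I4 writes R1 | I6 reads
t=21  I5 reads
t=23  I6 exec-done
t=24  I6 writes R7
t=26  I5 exec-done
t=27  I5 writes R0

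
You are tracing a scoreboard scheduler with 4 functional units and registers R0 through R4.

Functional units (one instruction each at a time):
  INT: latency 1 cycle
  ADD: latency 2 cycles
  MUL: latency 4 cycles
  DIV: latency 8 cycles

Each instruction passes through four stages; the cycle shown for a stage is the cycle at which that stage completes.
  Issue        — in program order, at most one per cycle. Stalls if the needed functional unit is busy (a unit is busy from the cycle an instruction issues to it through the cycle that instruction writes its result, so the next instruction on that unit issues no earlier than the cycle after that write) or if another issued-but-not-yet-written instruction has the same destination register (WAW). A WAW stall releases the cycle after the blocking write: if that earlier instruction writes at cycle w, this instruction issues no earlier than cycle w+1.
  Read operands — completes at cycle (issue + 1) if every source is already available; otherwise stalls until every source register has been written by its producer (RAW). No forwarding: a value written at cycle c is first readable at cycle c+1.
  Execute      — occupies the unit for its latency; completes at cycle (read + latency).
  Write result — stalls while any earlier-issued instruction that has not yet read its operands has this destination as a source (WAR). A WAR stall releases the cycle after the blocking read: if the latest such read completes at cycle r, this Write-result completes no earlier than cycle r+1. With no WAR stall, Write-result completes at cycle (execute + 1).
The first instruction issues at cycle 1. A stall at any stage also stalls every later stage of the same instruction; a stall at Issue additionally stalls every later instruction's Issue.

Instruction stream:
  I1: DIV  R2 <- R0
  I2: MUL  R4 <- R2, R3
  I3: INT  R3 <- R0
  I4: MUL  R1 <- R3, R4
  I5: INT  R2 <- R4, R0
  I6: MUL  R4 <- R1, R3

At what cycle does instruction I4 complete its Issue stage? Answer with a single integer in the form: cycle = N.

[1] issue I1 (DIV)
[2] I1 read-ops; issue I2 (MUL)
[3] issue I3 (INT)
[4] I3 read-ops
[5] I3 finished on INT
[10] I1 finished on DIV
[11] I1→R2
[12] I2 read-ops
[13] I3→R3
[16] I2 finished on MUL
[17] I2→R4
[18] issue I4 (MUL)
[19] I4 read-ops; issue I5 (INT)
[20] I5 read-ops
[21] I5 finished on INT
[22] I5→R2
[23] I4 finished on MUL
[24] I4→R1
[25] issue I6 (MUL)
[26] I6 read-ops
[30] I6 finished on MUL
[31] I6→R4

cycle = 18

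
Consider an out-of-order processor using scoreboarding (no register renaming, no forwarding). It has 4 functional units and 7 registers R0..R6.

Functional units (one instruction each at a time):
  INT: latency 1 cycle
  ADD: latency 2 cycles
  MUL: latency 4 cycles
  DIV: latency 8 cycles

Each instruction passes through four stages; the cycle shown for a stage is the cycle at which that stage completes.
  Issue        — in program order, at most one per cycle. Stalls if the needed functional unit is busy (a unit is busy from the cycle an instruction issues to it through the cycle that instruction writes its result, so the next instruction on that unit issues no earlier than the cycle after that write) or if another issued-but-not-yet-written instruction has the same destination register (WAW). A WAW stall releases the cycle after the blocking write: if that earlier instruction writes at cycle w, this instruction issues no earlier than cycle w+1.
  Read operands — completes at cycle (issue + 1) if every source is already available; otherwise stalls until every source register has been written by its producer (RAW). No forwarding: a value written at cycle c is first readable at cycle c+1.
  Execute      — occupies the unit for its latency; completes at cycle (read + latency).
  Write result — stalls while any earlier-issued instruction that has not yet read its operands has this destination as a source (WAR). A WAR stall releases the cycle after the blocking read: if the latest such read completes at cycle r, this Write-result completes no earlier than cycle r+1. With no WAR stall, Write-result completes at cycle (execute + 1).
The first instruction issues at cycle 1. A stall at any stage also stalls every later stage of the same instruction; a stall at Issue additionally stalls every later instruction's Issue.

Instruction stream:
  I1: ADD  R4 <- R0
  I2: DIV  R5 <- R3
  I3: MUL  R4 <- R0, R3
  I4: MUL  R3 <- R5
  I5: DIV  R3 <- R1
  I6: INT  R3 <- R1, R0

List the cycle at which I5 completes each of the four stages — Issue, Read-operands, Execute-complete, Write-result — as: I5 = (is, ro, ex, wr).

I5 = (20, 21, 29, 30)

t=1  I1 issues→ADD
t=2  I1 reads · I2 issues→DIV
t=3  I2 reads
t=4  I1 exec-done
t=5  I1 writes R4
t=6  I3 issues→MUL
t=7  I3 reads
t=11  I2 exec-done · I3 exec-done
t=12  I2 writes R5 · I3 writes R4
t=13  I4 issues→MUL
t=14  I4 reads
t=18  I4 exec-done
t=19  I4 writes R3
t=20  I5 issues→DIV
t=21  I5 reads
t=29  I5 exec-done
t=30  I5 writes R3
t=31  I6 issues→INT
t=32  I6 reads
t=33  I6 exec-done
t=34  I6 writes R3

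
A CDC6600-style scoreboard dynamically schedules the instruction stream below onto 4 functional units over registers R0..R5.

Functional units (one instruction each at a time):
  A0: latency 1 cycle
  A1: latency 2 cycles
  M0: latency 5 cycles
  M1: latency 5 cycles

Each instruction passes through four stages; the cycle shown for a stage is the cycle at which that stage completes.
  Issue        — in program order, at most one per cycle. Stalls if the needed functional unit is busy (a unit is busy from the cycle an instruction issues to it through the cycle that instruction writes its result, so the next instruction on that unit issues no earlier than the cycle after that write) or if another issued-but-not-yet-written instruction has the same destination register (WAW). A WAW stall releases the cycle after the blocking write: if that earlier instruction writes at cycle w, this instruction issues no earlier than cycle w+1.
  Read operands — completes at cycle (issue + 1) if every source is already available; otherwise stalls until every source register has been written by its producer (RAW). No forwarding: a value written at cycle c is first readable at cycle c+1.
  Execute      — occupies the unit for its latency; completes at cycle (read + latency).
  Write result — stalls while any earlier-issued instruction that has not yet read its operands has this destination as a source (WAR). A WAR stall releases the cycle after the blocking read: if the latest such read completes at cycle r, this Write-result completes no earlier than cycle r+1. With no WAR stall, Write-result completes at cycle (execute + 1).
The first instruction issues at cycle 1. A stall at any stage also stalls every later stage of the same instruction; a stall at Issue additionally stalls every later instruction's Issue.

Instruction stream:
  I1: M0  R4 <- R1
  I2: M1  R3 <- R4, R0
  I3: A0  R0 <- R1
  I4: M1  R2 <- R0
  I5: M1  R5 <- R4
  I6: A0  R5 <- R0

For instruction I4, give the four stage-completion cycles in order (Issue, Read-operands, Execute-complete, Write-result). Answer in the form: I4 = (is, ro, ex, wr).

I4 = (16, 17, 22, 23)

I1: IS=1 RO=2 EX=7 WR=8
I2: IS=2 RO=9 EX=14 WR=15  [RAW R4: wait I1 write@8]
I3: IS=3 RO=4 EX=5 WR=10  [WAR R0: wait I2 read@9]
I4: IS=16 RO=17 EX=22 WR=23  [struct: M1 busy until I2 writes@15]
I5: IS=24 RO=25 EX=30 WR=31  [struct: M1 busy until I4 writes@23]
I6: IS=32 RO=33 EX=34 WR=35  [WAW R5: wait I5 write@31]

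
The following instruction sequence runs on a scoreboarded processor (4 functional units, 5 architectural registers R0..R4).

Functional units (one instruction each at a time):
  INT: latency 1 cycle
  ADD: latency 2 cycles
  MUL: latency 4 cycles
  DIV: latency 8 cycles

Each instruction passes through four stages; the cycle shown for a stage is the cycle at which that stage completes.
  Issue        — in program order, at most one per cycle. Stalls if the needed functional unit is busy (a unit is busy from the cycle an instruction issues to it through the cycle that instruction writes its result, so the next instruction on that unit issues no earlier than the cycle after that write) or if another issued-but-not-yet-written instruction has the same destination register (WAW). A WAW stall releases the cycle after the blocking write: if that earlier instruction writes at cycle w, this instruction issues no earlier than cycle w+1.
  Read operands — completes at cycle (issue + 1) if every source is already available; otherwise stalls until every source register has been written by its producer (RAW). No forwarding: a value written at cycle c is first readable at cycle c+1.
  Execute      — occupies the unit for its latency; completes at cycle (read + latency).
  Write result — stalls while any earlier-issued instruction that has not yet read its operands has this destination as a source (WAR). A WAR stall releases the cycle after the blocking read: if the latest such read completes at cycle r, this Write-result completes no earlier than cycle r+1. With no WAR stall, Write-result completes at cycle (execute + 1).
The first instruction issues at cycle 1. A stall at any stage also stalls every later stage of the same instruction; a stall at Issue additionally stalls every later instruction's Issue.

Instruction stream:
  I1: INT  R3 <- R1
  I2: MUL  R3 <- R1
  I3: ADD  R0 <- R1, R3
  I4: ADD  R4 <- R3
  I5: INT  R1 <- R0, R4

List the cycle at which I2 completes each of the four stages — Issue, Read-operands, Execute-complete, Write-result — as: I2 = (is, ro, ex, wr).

I2 = (5, 6, 10, 11)

1) issue 1, read 2, done 3, write 4
2) issue 5, read 6, done 10, write 11  <WAW R3: wait I1 write@4>
3) issue 6, read 12, done 14, write 15  <RAW R3: wait I2 write@11>
4) issue 16, read 17, done 19, write 20  <struct: ADD busy until I3 writes@15>
5) issue 17, read 21, done 22, write 23  <RAW R4: wait I4 write@20>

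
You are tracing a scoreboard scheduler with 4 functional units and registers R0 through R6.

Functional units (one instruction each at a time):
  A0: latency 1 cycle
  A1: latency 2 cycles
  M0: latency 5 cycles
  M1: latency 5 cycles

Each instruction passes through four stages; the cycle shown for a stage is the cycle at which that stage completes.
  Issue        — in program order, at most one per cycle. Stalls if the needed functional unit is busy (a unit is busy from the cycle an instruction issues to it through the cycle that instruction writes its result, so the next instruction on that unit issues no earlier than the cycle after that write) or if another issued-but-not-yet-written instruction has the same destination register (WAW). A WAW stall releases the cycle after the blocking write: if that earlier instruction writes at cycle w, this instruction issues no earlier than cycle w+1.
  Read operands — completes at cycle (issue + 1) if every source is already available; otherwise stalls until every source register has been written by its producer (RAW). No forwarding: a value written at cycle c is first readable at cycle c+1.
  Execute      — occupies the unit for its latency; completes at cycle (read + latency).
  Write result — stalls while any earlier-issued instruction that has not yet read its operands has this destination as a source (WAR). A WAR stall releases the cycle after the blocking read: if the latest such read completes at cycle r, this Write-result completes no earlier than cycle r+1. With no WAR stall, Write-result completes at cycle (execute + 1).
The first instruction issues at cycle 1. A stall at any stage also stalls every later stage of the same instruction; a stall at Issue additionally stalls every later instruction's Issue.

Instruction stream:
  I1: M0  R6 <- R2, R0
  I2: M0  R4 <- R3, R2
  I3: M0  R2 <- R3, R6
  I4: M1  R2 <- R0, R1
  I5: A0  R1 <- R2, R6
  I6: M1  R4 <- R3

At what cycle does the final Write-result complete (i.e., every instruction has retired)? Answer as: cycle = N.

t=1  I1→M0
t=2  I1 RO
t=7  I1 EX
t=8  I1 WR R6
t=9  I2→M0
t=10  I2 RO
t=15  I2 EX
t=16  I2 WR R4
t=17  I3→M0
t=18  I3 RO
t=23  I3 EX
t=24  I3 WR R2
t=25  I4→M1
t=26  I4 RO; I5→A0
t=31  I4 EX
t=32  I4 WR R2
t=33  I5 RO; I6→M1
t=34  I5 EX; I6 RO
t=35  I5 WR R1
t=39  I6 EX
t=40  I6 WR R4

cycle = 40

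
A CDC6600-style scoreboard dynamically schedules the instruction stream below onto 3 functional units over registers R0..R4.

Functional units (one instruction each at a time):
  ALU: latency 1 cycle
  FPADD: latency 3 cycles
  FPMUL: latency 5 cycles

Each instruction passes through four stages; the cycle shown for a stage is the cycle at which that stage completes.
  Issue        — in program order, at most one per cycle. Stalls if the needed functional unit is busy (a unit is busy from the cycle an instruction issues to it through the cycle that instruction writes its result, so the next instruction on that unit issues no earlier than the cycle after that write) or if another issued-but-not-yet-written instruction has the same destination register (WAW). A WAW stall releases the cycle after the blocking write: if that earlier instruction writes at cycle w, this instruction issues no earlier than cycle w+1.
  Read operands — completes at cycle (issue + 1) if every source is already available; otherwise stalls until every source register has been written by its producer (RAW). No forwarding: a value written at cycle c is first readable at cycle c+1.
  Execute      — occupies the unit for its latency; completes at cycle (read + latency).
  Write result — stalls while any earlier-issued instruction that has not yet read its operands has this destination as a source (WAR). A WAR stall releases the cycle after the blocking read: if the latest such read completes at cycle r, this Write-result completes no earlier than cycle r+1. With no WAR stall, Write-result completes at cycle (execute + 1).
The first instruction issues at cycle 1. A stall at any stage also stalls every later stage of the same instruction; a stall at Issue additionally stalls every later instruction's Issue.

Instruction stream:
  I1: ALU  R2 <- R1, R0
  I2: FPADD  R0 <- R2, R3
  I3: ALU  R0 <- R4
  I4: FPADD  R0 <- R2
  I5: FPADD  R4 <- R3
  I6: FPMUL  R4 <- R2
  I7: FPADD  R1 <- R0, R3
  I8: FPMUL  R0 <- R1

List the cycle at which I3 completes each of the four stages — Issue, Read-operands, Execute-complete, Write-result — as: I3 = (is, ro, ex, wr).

t=1  I1 issues→ALU
t=2  I1 reads, I2 issues→FPADD
t=3  I1 exec-done
t=4  I1 writes R2
t=5  I2 reads
t=8  I2 exec-done
t=9  I2 writes R0
t=10  I3 issues→ALU
t=11  I3 reads
t=12  I3 exec-done
t=13  I3 writes R0
t=14  I4 issues→FPADD
t=15  I4 reads
t=18  I4 exec-done
t=19  I4 writes R0
t=20  I5 issues→FPADD
t=21  I5 reads
t=24  I5 exec-done
t=25  I5 writes R4
t=26  I6 issues→FPMUL
t=27  I6 reads, I7 issues→FPADD
t=28  I7 reads
t=31  I7 exec-done
t=32  I6 exec-done, I7 writes R1
t=33  I6 writes R4
t=34  I8 issues→FPMUL
t=35  I8 reads
t=40  I8 exec-done
t=41  I8 writes R0

I3 = (10, 11, 12, 13)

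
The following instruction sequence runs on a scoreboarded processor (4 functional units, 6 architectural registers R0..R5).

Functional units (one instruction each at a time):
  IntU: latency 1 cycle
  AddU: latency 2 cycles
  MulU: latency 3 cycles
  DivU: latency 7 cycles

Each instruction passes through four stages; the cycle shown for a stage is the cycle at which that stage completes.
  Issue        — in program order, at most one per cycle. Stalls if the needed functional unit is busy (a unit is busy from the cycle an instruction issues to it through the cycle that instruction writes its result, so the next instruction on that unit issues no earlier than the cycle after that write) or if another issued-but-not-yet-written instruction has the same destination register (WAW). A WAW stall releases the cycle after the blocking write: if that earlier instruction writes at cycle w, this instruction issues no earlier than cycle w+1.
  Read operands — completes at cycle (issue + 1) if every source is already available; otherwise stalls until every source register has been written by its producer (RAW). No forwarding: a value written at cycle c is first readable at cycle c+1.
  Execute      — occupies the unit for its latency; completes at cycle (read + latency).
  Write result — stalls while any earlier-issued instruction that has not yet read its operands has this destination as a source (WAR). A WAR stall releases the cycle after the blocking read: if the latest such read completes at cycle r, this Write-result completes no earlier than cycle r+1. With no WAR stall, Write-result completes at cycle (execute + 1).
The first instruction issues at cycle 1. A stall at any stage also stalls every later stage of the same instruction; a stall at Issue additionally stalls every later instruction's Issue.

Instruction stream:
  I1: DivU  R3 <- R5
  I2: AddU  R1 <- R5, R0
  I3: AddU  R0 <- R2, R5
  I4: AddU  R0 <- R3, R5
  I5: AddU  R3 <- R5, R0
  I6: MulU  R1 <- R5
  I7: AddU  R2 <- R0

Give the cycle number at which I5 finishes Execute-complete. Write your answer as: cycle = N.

cycle = 20

c1: I1 dispatched to DivU
c2: I1 operands ready | I2 dispatched to AddU
c3: I2 operands ready
c5: I2 complete
c6: R1←I2
c7: I3 dispatched to AddU
c8: I3 operands ready
c9: I1 complete
c10: R3←I1 | I3 complete
c11: R0←I3
c12: I4 dispatched to AddU
c13: I4 operands ready
c15: I4 complete
c16: R0←I4
c17: I5 dispatched to AddU
c18: I5 operands ready | I6 dispatched to MulU
c19: I6 operands ready
c20: I5 complete
c21: R3←I5
c22: I6 complete | I7 dispatched to AddU
c23: R1←I6 | I7 operands ready
c25: I7 complete
c26: R2←I7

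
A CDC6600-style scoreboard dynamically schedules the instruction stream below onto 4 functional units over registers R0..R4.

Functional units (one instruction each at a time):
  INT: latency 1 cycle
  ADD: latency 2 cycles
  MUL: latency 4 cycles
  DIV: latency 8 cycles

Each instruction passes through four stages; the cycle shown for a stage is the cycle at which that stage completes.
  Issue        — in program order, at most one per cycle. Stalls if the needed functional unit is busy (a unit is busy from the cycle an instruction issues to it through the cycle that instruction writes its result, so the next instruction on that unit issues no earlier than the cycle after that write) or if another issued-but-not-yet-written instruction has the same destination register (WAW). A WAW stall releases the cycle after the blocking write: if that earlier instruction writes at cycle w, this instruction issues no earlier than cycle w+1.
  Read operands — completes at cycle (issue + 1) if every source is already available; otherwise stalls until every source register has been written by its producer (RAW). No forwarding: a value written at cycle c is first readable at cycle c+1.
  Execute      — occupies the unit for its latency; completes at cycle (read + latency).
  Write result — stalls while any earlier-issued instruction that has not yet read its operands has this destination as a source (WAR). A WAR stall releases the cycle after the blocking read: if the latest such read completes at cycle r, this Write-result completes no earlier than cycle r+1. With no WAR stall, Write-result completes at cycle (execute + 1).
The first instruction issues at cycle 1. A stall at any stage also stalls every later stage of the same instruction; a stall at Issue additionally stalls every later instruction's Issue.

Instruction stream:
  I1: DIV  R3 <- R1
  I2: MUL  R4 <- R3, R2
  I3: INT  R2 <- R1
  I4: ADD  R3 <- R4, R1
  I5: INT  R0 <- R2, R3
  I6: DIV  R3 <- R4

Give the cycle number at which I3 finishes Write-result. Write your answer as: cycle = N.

cycle = 13

c1: I1 issues→DIV
c2: I1 reads; I2 issues→MUL
c3: I3 issues→INT
c4: I3 reads
c5: I3 exec-done
c10: I1 exec-done
c11: I1 writes R3
c12: I2 reads; I4 issues→ADD
c13: I3 writes R2
c14: I5 issues→INT
c16: I2 exec-done
c17: I2 writes R4
c18: I4 reads
c20: I4 exec-done
c21: I4 writes R3
c22: I5 reads; I6 issues→DIV
c23: I5 exec-done; I6 reads
c24: I5 writes R0
c31: I6 exec-done
c32: I6 writes R3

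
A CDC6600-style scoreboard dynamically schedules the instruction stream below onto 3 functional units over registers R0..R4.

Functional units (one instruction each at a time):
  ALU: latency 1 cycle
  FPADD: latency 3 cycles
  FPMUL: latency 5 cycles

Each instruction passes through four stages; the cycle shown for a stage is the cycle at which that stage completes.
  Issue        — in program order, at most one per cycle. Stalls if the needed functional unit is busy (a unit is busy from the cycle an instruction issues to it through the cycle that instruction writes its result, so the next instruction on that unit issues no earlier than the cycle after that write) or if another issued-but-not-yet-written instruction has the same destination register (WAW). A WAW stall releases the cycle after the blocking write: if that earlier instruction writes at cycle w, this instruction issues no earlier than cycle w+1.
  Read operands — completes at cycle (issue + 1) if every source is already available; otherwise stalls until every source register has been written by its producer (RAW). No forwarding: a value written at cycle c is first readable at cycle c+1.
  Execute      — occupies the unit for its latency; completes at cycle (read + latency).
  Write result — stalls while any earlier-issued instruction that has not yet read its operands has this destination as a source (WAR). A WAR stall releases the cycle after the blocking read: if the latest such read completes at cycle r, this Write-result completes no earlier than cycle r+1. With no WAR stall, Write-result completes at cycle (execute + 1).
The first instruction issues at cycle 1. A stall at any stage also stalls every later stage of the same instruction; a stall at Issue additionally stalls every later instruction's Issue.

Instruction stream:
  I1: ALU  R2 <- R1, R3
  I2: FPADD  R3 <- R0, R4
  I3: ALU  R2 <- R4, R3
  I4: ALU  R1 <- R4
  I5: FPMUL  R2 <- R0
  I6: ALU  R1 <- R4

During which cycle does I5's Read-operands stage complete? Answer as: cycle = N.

[1] I1 dispatched to ALU
[2] I1 operands ready | I2 dispatched to FPADD
[3] I1 complete | I2 operands ready
[4] R2←I1
[5] I3 dispatched to ALU
[6] I2 complete
[7] R3←I2
[8] I3 operands ready
[9] I3 complete
[10] R2←I3
[11] I4 dispatched to ALU
[12] I4 operands ready | I5 dispatched to FPMUL
[13] I4 complete | I5 operands ready
[14] R1←I4
[15] I6 dispatched to ALU
[16] I6 operands ready
[17] I6 complete
[18] I5 complete | R1←I6
[19] R2←I5

cycle = 13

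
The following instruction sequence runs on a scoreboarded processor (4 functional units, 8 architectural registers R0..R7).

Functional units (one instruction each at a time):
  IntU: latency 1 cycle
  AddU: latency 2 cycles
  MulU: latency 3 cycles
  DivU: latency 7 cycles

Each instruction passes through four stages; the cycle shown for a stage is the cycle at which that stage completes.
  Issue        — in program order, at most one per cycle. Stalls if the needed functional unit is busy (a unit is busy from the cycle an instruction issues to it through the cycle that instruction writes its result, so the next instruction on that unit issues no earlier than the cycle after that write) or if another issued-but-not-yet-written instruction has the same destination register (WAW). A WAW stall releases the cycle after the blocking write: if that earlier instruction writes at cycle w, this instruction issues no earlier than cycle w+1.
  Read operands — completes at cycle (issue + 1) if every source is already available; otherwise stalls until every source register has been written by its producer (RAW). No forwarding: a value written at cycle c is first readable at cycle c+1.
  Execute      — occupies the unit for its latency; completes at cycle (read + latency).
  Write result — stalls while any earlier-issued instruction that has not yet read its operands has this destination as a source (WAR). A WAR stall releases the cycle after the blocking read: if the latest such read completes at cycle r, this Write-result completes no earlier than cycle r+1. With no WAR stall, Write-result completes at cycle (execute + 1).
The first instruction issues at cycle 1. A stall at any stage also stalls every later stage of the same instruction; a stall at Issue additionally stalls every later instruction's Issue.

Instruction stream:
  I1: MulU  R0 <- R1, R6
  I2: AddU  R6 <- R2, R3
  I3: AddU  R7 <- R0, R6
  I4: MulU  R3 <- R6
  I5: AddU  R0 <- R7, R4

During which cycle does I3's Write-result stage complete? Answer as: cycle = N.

1) issue 1, read 2, done 5, write 6
2) issue 2, read 3, done 5, write 6
3) issue 7, read 8, done 10, write 11  <struct: AddU busy until I2 writes@6>
4) issue 8, read 9, done 12, write 13
5) issue 12, read 13, done 15, write 16  <struct: AddU busy until I3 writes@11>

cycle = 11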